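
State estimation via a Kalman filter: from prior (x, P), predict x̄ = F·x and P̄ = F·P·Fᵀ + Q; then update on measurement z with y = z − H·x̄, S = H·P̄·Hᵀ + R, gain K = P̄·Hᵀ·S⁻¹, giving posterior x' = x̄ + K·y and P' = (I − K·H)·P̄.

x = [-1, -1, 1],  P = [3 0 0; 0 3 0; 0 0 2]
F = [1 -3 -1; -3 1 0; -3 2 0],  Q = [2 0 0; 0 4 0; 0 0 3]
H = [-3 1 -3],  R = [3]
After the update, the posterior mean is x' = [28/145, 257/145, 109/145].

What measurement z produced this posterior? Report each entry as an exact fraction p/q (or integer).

x̄ = F·x = [1, 2, 1]
P̄ = F·P·Fᵀ + Q = [34 -18 -27; -18 34 33; -27 33 42]
S = H·P̄·Hᵀ + R = [145]
K = P̄·Hᵀ·S⁻¹ = [-39/145; -11/145; -12/145]
x' − x̄ = [-117/145, -33/145, -36/145] = K·y
y = (KᵀK)⁻¹·Kᵀ·(x' − x̄) = [3]
z = y + H·x̄ = [3] + [-4] = [-1]

z = [-1]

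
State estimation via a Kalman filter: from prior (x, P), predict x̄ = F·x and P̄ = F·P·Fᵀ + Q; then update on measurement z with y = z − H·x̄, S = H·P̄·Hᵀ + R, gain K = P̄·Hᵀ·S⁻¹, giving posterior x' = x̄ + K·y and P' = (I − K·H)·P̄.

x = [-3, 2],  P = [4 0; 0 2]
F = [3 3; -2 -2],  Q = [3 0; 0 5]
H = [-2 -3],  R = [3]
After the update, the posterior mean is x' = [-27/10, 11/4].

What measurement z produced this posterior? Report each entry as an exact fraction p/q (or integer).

z = [-3]

x̄ = F·x = [-3, 2]
P̄ = F·P·Fᵀ + Q = [57 -36; -36 29]
S = H·P̄·Hᵀ + R = [60]
K = P̄·Hᵀ·S⁻¹ = [-1/10; -1/4]
x' − x̄ = [3/10, 3/4] = K·y
y = (KᵀK)⁻¹·Kᵀ·(x' − x̄) = [-3]
z = y + H·x̄ = [-3] + [0] = [-3]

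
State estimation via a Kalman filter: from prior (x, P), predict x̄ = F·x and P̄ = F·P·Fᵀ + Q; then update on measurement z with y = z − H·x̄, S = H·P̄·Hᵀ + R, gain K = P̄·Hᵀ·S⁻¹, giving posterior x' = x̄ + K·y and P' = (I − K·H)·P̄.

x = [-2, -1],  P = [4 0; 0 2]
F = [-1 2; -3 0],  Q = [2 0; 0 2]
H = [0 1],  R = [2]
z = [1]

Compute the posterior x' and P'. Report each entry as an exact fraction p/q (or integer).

x̄ = F·x = [0, 6]
P̄ = F·P·Fᵀ + Q = [14 12; 12 38]
y = z − H·x̄ = [-5]
S = H·P̄·Hᵀ + R = [40]
K = P̄·Hᵀ·S⁻¹ = [3/10; 19/20]
x' = x̄ + K·y = [-3/2, 5/4]
P' = (I − K·H)·P̄ = [52/5 3/5; 3/5 19/10]

x' = [-3/2, 5/4]
P' = [52/5 3/5; 3/5 19/10]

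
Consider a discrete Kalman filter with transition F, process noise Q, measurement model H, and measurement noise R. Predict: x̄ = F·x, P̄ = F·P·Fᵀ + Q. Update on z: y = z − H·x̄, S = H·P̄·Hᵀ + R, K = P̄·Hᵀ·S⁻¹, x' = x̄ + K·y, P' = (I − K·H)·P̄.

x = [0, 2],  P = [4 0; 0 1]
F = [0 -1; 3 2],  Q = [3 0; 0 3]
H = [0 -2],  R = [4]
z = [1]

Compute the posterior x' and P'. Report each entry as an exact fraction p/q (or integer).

x' = [-79/44, -35/88]
P' = [43/11 -1/22; -1/22 43/44]

x̄ = F·x = [-2, 4]
P̄ = F·P·Fᵀ + Q = [4 -2; -2 43]
y = z − H·x̄ = [9]
S = H·P̄·Hᵀ + R = [176]
K = P̄·Hᵀ·S⁻¹ = [1/44; -43/88]
x' = x̄ + K·y = [-79/44, -35/88]
P' = (I − K·H)·P̄ = [43/11 -1/22; -1/22 43/44]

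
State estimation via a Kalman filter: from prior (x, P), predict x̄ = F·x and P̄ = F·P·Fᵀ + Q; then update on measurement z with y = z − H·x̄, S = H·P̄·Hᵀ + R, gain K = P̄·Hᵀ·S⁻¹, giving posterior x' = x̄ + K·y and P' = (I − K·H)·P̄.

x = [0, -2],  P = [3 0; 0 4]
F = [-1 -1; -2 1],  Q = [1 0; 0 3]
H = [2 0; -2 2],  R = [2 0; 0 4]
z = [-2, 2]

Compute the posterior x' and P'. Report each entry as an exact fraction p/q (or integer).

x̄ = F·x = [2, -2]
P̄ = F·P·Fᵀ + Q = [8 2; 2 19]
y = z − H·x̄ = [-6, 10]
S = H·P̄·Hᵀ + R = [34 -24; -24 96]
K = P̄·Hᵀ·S⁻¹ = [13/28 -1/112; 25/56 313/672]
x' = x̄ + K·y = [-7/8, -1/48]
P' = (I − K·H)·P̄ = [13/28 25/56; 25/56 463/336]

x' = [-7/8, -1/48]
P' = [13/28 25/56; 25/56 463/336]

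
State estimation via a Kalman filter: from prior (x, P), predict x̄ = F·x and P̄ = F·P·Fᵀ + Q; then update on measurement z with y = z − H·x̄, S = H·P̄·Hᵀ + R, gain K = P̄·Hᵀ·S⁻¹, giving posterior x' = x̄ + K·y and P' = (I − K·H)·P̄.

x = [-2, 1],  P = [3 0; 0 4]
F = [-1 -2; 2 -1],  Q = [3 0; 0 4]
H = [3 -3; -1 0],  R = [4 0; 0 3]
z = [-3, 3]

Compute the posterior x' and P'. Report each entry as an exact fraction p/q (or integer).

x̄ = F·x = [0, -5]
P̄ = F·P·Fᵀ + Q = [22 2; 2 20]
y = z − H·x̄ = [-18, 3]
S = H·P̄·Hᵀ + R = [346 -60; -60 25]
K = P̄·Hᵀ·S⁻¹ = [18/505 -2006/2525; -147/505 -1966/2525]
x' = x̄ + K·y = [-7638/2525, -5293/2525]
P' = (I − K·H)·P̄ = [6018/2525 5898/2525; 5898/2525 6878/2525]

x' = [-7638/2525, -5293/2525]
P' = [6018/2525 5898/2525; 5898/2525 6878/2525]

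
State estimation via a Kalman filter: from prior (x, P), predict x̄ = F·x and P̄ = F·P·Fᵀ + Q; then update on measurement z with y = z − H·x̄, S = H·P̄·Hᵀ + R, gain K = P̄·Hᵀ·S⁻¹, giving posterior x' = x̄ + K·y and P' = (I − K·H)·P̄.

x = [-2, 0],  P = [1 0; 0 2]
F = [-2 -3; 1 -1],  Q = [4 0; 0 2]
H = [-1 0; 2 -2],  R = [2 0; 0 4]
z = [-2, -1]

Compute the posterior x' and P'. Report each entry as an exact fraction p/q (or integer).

x' = [93/94, 71/94]
P' = [70/47 59/47; 59/47 88/47]

x̄ = F·x = [4, -2]
P̄ = F·P·Fᵀ + Q = [26 4; 4 5]
y = z − H·x̄ = [2, -13]
S = H·P̄·Hᵀ + R = [28 -44; -44 96]
K = P̄·Hᵀ·S⁻¹ = [-35/47 11/94; -59/94 -29/94]
x' = x̄ + K·y = [93/94, 71/94]
P' = (I − K·H)·P̄ = [70/47 59/47; 59/47 88/47]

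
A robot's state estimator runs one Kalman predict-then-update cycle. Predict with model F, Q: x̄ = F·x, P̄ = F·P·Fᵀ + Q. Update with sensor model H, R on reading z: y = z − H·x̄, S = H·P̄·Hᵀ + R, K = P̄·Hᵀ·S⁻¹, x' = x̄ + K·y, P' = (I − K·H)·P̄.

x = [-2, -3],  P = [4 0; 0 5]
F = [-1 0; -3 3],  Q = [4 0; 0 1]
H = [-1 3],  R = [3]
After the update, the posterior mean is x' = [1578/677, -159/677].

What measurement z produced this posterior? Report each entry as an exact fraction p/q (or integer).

z = [-3]

x̄ = F·x = [2, -3]
P̄ = F·P·Fᵀ + Q = [8 12; 12 82]
S = H·P̄·Hᵀ + R = [677]
K = P̄·Hᵀ·S⁻¹ = [28/677; 234/677]
x' − x̄ = [224/677, 1872/677] = K·y
y = (KᵀK)⁻¹·Kᵀ·(x' − x̄) = [8]
z = y + H·x̄ = [8] + [-11] = [-3]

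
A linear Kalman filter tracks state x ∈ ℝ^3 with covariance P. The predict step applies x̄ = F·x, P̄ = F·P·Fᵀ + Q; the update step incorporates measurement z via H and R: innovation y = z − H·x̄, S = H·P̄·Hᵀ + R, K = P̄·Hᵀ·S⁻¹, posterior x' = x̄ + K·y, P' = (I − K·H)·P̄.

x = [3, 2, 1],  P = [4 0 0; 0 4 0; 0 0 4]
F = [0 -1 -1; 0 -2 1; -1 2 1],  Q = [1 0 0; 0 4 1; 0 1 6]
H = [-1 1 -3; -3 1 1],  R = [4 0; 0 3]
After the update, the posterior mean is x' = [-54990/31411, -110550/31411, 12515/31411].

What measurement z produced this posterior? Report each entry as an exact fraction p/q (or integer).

z = [-3, 2]

x̄ = F·x = [-3, -3, 2]
P̄ = F·P·Fᵀ + Q = [9 4 -12; 4 24 -11; -12 -11 30]
S = H·P̄·Hᵀ + R = [293 -129; -129 164]
K = P̄·Hᵀ·S⁻¹ = [569/31411 -6256/31411; 8821/31411 7130/31411; -7501/31411 4634/31411]
x' − x̄ = [39243/31411, -16317/31411, -50307/31411] = K·y
y = (KᵀK)⁻¹·Kᵀ·(x' − x̄) = [3, -6]
z = y + H·x̄ = [3, -6] + [-6, 8] = [-3, 2]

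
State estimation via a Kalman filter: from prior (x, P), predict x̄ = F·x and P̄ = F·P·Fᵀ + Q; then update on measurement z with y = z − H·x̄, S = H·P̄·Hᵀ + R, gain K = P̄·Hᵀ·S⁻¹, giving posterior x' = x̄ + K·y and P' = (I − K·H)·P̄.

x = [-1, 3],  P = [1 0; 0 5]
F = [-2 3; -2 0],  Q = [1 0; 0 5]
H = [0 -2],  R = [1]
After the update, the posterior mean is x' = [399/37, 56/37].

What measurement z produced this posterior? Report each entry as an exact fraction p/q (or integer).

z = [-3]

x̄ = F·x = [11, 2]
P̄ = F·P·Fᵀ + Q = [50 4; 4 9]
S = H·P̄·Hᵀ + R = [37]
K = P̄·Hᵀ·S⁻¹ = [-8/37; -18/37]
x' − x̄ = [-8/37, -18/37] = K·y
y = (KᵀK)⁻¹·Kᵀ·(x' − x̄) = [1]
z = y + H·x̄ = [1] + [-4] = [-3]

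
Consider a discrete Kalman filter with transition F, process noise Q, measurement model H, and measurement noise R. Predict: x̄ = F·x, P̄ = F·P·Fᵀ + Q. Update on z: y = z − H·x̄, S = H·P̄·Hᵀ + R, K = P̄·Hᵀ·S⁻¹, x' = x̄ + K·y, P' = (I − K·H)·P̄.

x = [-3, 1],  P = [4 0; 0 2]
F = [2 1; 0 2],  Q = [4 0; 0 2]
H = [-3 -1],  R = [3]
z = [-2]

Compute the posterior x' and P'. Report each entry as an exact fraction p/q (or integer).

x' = [-25/47, 160/47]
P' = [54/47 -120/47; -120/47 1866/235]

x̄ = F·x = [-5, 2]
P̄ = F·P·Fᵀ + Q = [22 4; 4 10]
y = z − H·x̄ = [-15]
S = H·P̄·Hᵀ + R = [235]
K = P̄·Hᵀ·S⁻¹ = [-14/47; -22/235]
x' = x̄ + K·y = [-25/47, 160/47]
P' = (I − K·H)·P̄ = [54/47 -120/47; -120/47 1866/235]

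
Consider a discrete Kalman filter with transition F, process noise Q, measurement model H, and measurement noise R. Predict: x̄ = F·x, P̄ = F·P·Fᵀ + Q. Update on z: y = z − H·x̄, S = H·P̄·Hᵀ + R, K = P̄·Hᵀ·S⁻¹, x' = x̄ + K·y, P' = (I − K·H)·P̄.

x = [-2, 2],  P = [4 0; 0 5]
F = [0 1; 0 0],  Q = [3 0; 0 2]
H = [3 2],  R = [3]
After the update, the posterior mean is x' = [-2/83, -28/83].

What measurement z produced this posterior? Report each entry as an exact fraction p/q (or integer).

z = [-1]

x̄ = F·x = [2, 0]
P̄ = F·P·Fᵀ + Q = [8 0; 0 2]
S = H·P̄·Hᵀ + R = [83]
K = P̄·Hᵀ·S⁻¹ = [24/83; 4/83]
x' − x̄ = [-168/83, -28/83] = K·y
y = (KᵀK)⁻¹·Kᵀ·(x' − x̄) = [-7]
z = y + H·x̄ = [-7] + [6] = [-1]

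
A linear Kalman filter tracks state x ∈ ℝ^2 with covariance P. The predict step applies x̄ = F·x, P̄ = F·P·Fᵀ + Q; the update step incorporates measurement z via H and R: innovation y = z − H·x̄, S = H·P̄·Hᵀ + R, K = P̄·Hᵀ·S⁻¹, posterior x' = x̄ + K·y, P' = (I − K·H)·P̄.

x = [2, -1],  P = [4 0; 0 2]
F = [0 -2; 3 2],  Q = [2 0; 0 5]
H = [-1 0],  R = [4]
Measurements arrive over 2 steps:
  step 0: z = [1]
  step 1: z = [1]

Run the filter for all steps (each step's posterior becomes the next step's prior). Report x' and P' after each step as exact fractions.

step 0: x̄ = F·x = [2, 4]
step 0: P̄ = F·P·Fᵀ + Q = [10 -8; -8 49]
step 0: y = z − H·x̄ = [3]
step 0: S = H·P̄·Hᵀ + R = [14]
step 0: K = P̄·Hᵀ·S⁻¹ = [-5/7; 4/7]
step 0: x' = x̄ + K·y = [-1/7, 40/7]
step 0: P' = (I − K·H)·P̄ = [20/7 -16/7; -16/7 311/7]
step 1: x̄ = F·x = [-80/7, 11]
step 1: P̄ = F·P·Fᵀ + Q = [1258/7 -164; -164 181]
step 1: y = z − H·x̄ = [-73/7]
step 1: S = H·P̄·Hᵀ + R = [1286/7]
step 1: K = P̄·Hᵀ·S⁻¹ = [-629/643; 574/643]
step 1: x' = x̄ + K·y = [-789/643, 1087/643]
step 1: P' = (I − K·H)·P̄ = [2516/643 -2296/643; -2296/643 22247/643]

step 0: x' = [-1/7, 40/7], P' = [20/7 -16/7; -16/7 311/7]
step 1: x' = [-789/643, 1087/643], P' = [2516/643 -2296/643; -2296/643 22247/643]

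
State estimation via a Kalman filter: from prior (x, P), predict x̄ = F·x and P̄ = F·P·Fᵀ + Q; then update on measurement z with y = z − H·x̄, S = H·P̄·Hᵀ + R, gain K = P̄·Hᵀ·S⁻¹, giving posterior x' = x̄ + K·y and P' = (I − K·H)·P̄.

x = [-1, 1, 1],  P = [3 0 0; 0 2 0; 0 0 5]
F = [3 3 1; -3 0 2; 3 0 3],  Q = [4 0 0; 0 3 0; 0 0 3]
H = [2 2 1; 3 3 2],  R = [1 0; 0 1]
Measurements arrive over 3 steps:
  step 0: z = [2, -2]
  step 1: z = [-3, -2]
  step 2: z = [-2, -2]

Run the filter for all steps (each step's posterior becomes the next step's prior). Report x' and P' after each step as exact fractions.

step 0: x̄ = F·x = [1, 5, 0]
step 0: P̄ = F·P·Fᵀ + Q = [54 -17 42; -17 50 3; 42 3 75]
step 0: y = z − H·x̄ = [-10, -20]
step 0: S = H·P̄·Hᵀ + R = [536 885; 885 1471]
step 0: K = P̄·Hᵀ·S⁻¹ = [-1939/5231 1860/5231; 8574/5231 -4785/5231; -9510/5231 6735/5231]
step 0: x' = x̄ + K·y = [-12579/5231, 36115/5231, -39600/5231]
step 0: P' = (I − K·H)·P̄ = [144698/5231 -150436/5231 9537/5231; -150436/5231 172369/5231 -35292/5231; 9537/5231 -35292/5231 42000/5231]
step 1: x̄ = F·x = [31008/5231, -41463/5231, -156537/5231]
step 1: P̄ = F·P·Fᵀ + Q = [54149/5231 -47499/5231 -128826/5231; -47499/5231 1371531/5231 -1078893/5231; -128826/5231 -1078893/5231 1867641/5231]
step 1: y = z − H·x̄ = [161754/5231, 333977/5231]
step 1: S = H·P̄·Hᵀ + R = [2364724/5231 3265341/5231; 3265341/5231 4959305/5231]
step 1: K = P̄·Hᵀ·S⁻¹ = [38854792/203581669 -35340822/203581669; 355124595/203581669 -159345441/203581669; -589336410/203581669 392637867/203581669]
step 1: x' = x̄ + K·y = [151893846/203581669, -805963554/203581669, 752519886/203581669]
step 1: P' = (I − K·H)·P̄ = [1359567659/203581669 -1246517253/203581669 -187246020/203581669; -1246517253/203581669 2116111884/203581669 -1384064667/203581669; -187246020/203581669 -1384064667/203581669 2553284964/203581669]
step 2: x̄ = F·x = [-1209689238/203581669, 1049358234/203581669, 2713241196/203581669]
step 2: P̄ = F·P·Fᵀ + Q = [2783552851/203581669 -4777009788/203581669 -6026225697/203581669; -4777009788/203581669 25306946034/203581669 3645338913/203581669; -6026225697/203581669 3645338913/203581669 32455990254/203581669]
step 2: y = z − H·x̄ = [-2799742526/203581669, -5352652718/203581669]
step 2: S = H·P̄·Hᵀ + R = [97281942023/203581669 159464648874/203581669; 159464648874/203581669 268285215058/203581669]
step 2: K = P̄·Hᵀ·S⁻¹ = [464728378654/1646347875241 -773773882569/3292695750482; 2479949832333/1646347875241 -1051355314071/1646347875241; -4377151154262/1646347875241 2956216835148/1646347875241]
step 2: x' = x̄ + K·y = [-6001609475039/1646347875241, 2023402069806/1646347875241, 4412150829336/1646347875241]
step 2: P' = (I − K·H)·P̄ = [22196723559745/3292695750482 -9782018081280/1646347875241 -2167959018531/1646347875241; -9782018081280/1646347875241 15793273060017/1646347875241 -9542560125141/1646347875241; -2167959018531/1646347875241 -9542560125141/1646347875241 19043887133082/1646347875241]

step 0: x' = [-12579/5231, 36115/5231, -39600/5231], P' = [144698/5231 -150436/5231 9537/5231; -150436/5231 172369/5231 -35292/5231; 9537/5231 -35292/5231 42000/5231]
step 1: x' = [151893846/203581669, -805963554/203581669, 752519886/203581669], P' = [1359567659/203581669 -1246517253/203581669 -187246020/203581669; -1246517253/203581669 2116111884/203581669 -1384064667/203581669; -187246020/203581669 -1384064667/203581669 2553284964/203581669]
step 2: x' = [-6001609475039/1646347875241, 2023402069806/1646347875241, 4412150829336/1646347875241], P' = [22196723559745/3292695750482 -9782018081280/1646347875241 -2167959018531/1646347875241; -9782018081280/1646347875241 15793273060017/1646347875241 -9542560125141/1646347875241; -2167959018531/1646347875241 -9542560125141/1646347875241 19043887133082/1646347875241]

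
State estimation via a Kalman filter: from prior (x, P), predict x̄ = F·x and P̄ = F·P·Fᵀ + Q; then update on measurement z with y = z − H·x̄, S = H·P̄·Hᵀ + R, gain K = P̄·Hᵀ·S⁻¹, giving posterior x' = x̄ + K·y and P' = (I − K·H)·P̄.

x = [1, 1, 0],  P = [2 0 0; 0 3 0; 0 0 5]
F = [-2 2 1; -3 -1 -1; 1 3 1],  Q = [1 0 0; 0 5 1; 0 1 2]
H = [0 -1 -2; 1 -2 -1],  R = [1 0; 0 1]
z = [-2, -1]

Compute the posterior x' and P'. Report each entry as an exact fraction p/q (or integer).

x' = [-3941/3450, -939/1150, 1631/1150]
P' = [71951/6900 15579/2300 -7341/2300; 15579/2300 11373/2300 -5767/2300; -7341/2300 -5767/2300 3493/2300]

x̄ = F·x = [0, -4, 4]
P̄ = F·P·Fᵀ + Q = [26 1 19; 1 31 -19; 19 -19 36]
y = z − H·x̄ = [2, -5]
S = H·P̄·Hᵀ + R = [100 0; 0 69]
K = P̄·Hᵀ·S⁻¹ = [-39/100 5/69; 7/100 -14/23; -53/100 7/23]
x' = x̄ + K·y = [-3941/3450, -939/1150, 1631/1150]
P' = (I − K·H)·P̄ = [71951/6900 15579/2300 -7341/2300; 15579/2300 11373/2300 -5767/2300; -7341/2300 -5767/2300 3493/2300]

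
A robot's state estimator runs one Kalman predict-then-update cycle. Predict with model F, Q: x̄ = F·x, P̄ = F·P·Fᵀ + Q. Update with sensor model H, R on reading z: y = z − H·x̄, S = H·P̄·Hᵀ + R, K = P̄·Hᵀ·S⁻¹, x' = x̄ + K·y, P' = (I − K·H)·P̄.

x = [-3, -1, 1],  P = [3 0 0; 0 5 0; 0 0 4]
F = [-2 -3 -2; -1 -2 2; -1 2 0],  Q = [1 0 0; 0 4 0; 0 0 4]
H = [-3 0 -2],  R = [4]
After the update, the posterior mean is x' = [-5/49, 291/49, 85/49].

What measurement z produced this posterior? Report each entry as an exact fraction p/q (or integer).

x̄ = F·x = [7, 7, 1]
P̄ = F·P·Fᵀ + Q = [74 20 -24; 20 43 -17; -24 -17 27]
S = H·P̄·Hᵀ + R = [490]
K = P̄·Hᵀ·S⁻¹ = [-87/245; -13/245; 9/245]
x' − x̄ = [-348/49, -52/49, 36/49] = K·y
y = (KᵀK)⁻¹·Kᵀ·(x' − x̄) = [20]
z = y + H·x̄ = [20] + [-23] = [-3]

z = [-3]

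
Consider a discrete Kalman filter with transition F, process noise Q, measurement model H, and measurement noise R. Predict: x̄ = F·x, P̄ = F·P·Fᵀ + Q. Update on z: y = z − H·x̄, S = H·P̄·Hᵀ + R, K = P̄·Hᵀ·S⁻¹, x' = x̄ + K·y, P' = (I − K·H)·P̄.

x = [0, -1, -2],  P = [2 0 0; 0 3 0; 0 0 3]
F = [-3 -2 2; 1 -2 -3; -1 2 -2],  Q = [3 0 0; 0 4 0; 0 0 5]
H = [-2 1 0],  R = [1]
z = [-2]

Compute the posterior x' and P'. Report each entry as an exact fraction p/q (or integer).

x' = [440/137, 613/137, -6/137]
P' = [963/137 1875/137 -426/137; 1875/137 7569/274 -832/137; -426/137 -832/137 3447/137]

x̄ = F·x = [-2, 8, 2]
P̄ = F·P·Fᵀ + Q = [45 -12 -18; -12 45 4; -18 4 31]
y = z − H·x̄ = [-14]
S = H·P̄·Hᵀ + R = [274]
K = P̄·Hᵀ·S⁻¹ = [-51/137; 69/274; 20/137]
x' = x̄ + K·y = [440/137, 613/137, -6/137]
P' = (I − K·H)·P̄ = [963/137 1875/137 -426/137; 1875/137 7569/274 -832/137; -426/137 -832/137 3447/137]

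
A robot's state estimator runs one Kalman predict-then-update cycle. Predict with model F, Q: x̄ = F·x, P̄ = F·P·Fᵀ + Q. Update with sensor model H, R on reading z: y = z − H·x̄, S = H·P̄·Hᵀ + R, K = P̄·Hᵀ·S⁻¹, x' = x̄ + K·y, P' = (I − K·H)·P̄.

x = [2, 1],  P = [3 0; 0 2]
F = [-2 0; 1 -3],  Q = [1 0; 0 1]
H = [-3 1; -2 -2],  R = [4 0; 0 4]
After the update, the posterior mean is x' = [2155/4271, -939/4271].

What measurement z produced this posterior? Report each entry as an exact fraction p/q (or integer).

x̄ = F·x = [-4, -1]
P̄ = F·P·Fᵀ + Q = [13 -6; -6 22]
S = H·P̄·Hᵀ + R = [179 10; 10 96]
K = P̄·Hᵀ·S⁻¹ = [-1045/4271 -514/4271; 1040/4271 -1532/4271]
x' − x̄ = [19239/4271, 3332/4271] = K·y
y = (KᵀK)⁻¹·Kᵀ·(x' − x̄) = [-13, -11]
z = y + H·x̄ = [-13, -11] + [11, 10] = [-2, -1]

z = [-2, -1]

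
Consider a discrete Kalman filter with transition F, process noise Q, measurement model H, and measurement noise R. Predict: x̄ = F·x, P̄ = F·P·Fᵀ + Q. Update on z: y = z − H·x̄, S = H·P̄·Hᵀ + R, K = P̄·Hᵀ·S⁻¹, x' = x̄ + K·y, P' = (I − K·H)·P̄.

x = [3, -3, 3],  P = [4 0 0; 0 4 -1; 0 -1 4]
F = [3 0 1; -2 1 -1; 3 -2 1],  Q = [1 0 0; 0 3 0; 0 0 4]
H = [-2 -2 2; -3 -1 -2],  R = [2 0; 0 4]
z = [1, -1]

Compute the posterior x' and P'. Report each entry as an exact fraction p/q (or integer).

x̄ = F·x = [12, -12, 18]
P̄ = F·P·Fᵀ + Q = [41 -29 42; -29 29 -39; 42 -39 64]
y = z − H·x̄ = [-35, 59]
S = H·P̄·Hᵀ + R = [282 -346; -346 832]
K = P̄·Hᵀ·S⁻¹ = [-2917/28727 -7359/28727; -4460/28727 2841/28727; 13557/57454 -9209/57454]
x' = x̄ + K·y = [12638/28727, -21005/28727, 8173/28727]
P' = (I − K·H)·P̄ = [42925/28727 -59785/28727 -19777/28727; -59785/28727 98827/28727 34582/28727; -19777/28727 34582/28727 43167/57454]

x' = [12638/28727, -21005/28727, 8173/28727]
P' = [42925/28727 -59785/28727 -19777/28727; -59785/28727 98827/28727 34582/28727; -19777/28727 34582/28727 43167/57454]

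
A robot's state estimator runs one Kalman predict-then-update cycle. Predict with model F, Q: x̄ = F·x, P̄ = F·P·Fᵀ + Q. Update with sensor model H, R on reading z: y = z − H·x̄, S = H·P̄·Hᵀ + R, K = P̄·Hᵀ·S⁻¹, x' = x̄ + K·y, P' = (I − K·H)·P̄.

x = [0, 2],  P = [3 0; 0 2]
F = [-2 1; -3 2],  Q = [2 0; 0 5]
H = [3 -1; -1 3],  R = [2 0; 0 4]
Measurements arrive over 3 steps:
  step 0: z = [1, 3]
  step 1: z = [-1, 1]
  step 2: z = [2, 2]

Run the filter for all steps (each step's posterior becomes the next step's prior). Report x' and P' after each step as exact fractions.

step 0: x̄ = F·x = [2, 4]
step 0: P̄ = F·P·Fᵀ + Q = [16 22; 22 40]
step 0: y = z − H·x̄ = [-1, -7]
step 0: S = H·P̄·Hᵀ + R = [54 52; 52 248]
step 0: K = P̄·Hᵀ·S⁻¹ = [481/1336 337/2672; 169/1336 985/2672]
step 0: x' = x̄ + K·y = [2023/2672, 3455/2672]
step 0: P' = (I − K·H)·P̄ = [445/1336 373/1336; 373/1336 781/1336]
step 1: x̄ = F·x = [-591/2672, 841/2672]
step 1: P̄ = F·P·Fᵀ + Q = [3741/1336 1621/1336; 1621/1336 9333/1336]
step 1: y = z − H·x̄ = [-29/1336, -221/1336]
step 1: S = H·P̄·Hᵀ + R = [8987/334 -5753/334; -5753/334 20839/334]
step 1: K = P̄·Hᵀ·S⁻¹ = [77302/230813 4445/41966; 21932/230813 14381/41966]
step 1: x' = x̄ + K·y = [-454191/1846504, 472699/1846504]
step 1: P' = (I − K·H)·P̄ = [280801/923252 223987/923252; 223987/923252 496505/923252]
step 2: x̄ = F·x = [1381081/1846504, 2307971/1846504]
step 2: P̄ = F·P·Fᵀ + Q = [2570265/923252 1109907/923252; 1109907/923252 6441645/923252]
step 2: y = z − H·x̄ = [232217/230813, -231228/230813]
step 2: S = H·P̄·Hᵀ + R = [6190273/230813 -3984165/230813; -3984165/230813 14394659/230813]
step 2: K = P̄·Hᵀ·S⁻¹ = [53096733/158642057 16788627/158642057; 15042801/158642057 54350046/158642057]
step 2: x' = x̄ + K·y = [1242049789/1269136456, 1271803583/1269136456]
step 2: P' = (I − K·H)·P̄ = [192867453/634568228 153828495/634568228; 153828495/634568228 341143077/634568228]

step 0: x' = [2023/2672, 3455/2672], P' = [445/1336 373/1336; 373/1336 781/1336]
step 1: x' = [-454191/1846504, 472699/1846504], P' = [280801/923252 223987/923252; 223987/923252 496505/923252]
step 2: x' = [1242049789/1269136456, 1271803583/1269136456], P' = [192867453/634568228 153828495/634568228; 153828495/634568228 341143077/634568228]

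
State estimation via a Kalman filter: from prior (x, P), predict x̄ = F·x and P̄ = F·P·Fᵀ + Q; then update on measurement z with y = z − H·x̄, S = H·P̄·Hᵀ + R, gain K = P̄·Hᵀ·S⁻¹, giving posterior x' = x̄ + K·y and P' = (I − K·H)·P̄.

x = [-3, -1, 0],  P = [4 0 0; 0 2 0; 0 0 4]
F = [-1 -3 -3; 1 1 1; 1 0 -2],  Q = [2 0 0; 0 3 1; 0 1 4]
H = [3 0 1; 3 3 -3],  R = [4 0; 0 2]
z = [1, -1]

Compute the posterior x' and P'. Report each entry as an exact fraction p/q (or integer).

x̄ = F·x = [6, -4, -3]
P̄ = F·P·Fᵀ + Q = [60 -22 20; -22 13 -3; 20 -3 24]
y = z − H·x̄ = [-14, -16]
S = H·P̄·Hᵀ + R = [688 141; 141 173]
K = P̄·Hᵀ·S⁻¹ = [26986/99143 8952/99143; -9399/99143 -2655/99143; 17493/99143 -26292/99143]
x' = x̄ + K·y = [73822/99143, -222506/99143, -121659/99143]
P' = (I − K·H)·P̄ = [67972/99143 -157976/99143 -95972/99143; -157976/99143 592538/99143 436332/99143; -95972/99143 436332/99143 357888/99143]

x' = [73822/99143, -222506/99143, -121659/99143]
P' = [67972/99143 -157976/99143 -95972/99143; -157976/99143 592538/99143 436332/99143; -95972/99143 436332/99143 357888/99143]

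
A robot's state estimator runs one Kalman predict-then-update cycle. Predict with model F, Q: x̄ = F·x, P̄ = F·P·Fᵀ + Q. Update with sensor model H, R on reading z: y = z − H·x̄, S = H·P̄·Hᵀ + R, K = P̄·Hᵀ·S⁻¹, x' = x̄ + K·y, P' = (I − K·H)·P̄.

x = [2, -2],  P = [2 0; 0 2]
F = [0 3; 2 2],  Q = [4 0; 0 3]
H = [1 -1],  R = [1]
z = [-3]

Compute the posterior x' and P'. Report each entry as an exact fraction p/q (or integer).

x̄ = F·x = [-6, 0]
P̄ = F·P·Fᵀ + Q = [22 12; 12 19]
y = z − H·x̄ = [3]
S = H·P̄·Hᵀ + R = [18]
K = P̄·Hᵀ·S⁻¹ = [5/9; -7/18]
x' = x̄ + K·y = [-13/3, -7/6]
P' = (I − K·H)·P̄ = [148/9 143/9; 143/9 293/18]

x' = [-13/3, -7/6]
P' = [148/9 143/9; 143/9 293/18]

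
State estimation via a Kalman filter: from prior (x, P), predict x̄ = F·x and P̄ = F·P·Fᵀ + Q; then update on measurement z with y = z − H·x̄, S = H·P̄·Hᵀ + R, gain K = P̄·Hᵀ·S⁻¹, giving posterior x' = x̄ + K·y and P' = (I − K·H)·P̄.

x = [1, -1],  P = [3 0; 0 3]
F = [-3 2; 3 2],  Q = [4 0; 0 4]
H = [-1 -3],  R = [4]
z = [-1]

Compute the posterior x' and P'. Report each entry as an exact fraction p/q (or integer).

x' = [-863/172, 343/172]
P' = [3697/86 -1233/86; -1233/86 449/86]

x̄ = F·x = [-5, 1]
P̄ = F·P·Fᵀ + Q = [43 -15; -15 43]
y = z − H·x̄ = [-3]
S = H·P̄·Hᵀ + R = [344]
K = P̄·Hᵀ·S⁻¹ = [1/172; -57/172]
x' = x̄ + K·y = [-863/172, 343/172]
P' = (I − K·H)·P̄ = [3697/86 -1233/86; -1233/86 449/86]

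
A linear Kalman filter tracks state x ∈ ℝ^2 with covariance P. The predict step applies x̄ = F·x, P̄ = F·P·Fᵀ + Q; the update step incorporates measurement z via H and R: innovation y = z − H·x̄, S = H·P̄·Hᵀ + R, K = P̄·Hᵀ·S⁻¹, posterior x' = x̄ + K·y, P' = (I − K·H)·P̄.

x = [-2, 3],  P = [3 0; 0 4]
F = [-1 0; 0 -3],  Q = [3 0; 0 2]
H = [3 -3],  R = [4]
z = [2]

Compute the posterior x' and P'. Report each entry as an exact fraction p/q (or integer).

x̄ = F·x = [2, -9]
P̄ = F·P·Fᵀ + Q = [6 0; 0 38]
y = z − H·x̄ = [-31]
S = H·P̄·Hᵀ + R = [400]
K = P̄·Hᵀ·S⁻¹ = [9/200; -57/200]
x' = x̄ + K·y = [121/200, -33/200]
P' = (I − K·H)·P̄ = [519/100 513/100; 513/100 551/100]

x' = [121/200, -33/200]
P' = [519/100 513/100; 513/100 551/100]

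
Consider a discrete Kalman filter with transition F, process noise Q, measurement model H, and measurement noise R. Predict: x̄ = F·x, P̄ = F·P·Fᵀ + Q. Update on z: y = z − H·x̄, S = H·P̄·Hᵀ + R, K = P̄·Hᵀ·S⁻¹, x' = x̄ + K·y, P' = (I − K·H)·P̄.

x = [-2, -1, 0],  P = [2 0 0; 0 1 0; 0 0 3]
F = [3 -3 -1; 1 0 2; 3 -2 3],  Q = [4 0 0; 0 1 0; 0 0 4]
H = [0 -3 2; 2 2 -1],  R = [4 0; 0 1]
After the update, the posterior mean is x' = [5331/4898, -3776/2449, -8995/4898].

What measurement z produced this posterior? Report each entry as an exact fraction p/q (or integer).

z = [1, 1]

x̄ = F·x = [-3, -2, -4]
P̄ = F·P·Fᵀ + Q = [34 0 15; 0 15 24; 15 24 53]
S = H·P̄·Hᵀ + R = [63 32; 32 94]
K = P̄·Hᵀ·S⁻¹ = [562/2449 2379/4898; 45/2449 141/2449; 1198/2449 487/4898]
x' − x̄ = [20025/4898, 1122/2449, 10597/4898] = K·y
y = (KᵀK)⁻¹·Kᵀ·(x' − x̄) = [3, 7]
z = y + H·x̄ = [3, 7] + [-2, -6] = [1, 1]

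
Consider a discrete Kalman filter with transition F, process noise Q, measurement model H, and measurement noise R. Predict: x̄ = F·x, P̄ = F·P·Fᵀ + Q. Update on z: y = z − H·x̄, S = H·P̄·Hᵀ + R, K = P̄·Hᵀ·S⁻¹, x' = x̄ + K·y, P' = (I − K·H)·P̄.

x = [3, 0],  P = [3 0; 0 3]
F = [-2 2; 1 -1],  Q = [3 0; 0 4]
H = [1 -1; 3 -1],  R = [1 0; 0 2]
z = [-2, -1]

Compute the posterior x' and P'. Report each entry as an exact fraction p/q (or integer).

x' = [-36/953, 1379/953]
P' = [432/953 606/953; 606/953 1406/953]

x̄ = F·x = [-6, 3]
P̄ = F·P·Fᵀ + Q = [27 -12; -12 10]
y = z − H·x̄ = [7, 20]
S = H·P̄·Hᵀ + R = [62 139; 139 327]
K = P̄·Hᵀ·S⁻¹ = [-174/953 345/953; -800/953 206/953]
x' = x̄ + K·y = [-36/953, 1379/953]
P' = (I − K·H)·P̄ = [432/953 606/953; 606/953 1406/953]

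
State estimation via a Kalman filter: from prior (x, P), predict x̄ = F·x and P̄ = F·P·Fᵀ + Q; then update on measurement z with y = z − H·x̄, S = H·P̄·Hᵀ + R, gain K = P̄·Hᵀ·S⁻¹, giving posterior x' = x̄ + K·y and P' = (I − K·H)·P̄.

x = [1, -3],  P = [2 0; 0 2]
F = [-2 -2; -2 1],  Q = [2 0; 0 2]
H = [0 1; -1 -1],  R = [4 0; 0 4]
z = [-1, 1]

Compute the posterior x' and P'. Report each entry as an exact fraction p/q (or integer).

x̄ = F·x = [4, -5]
P̄ = F·P·Fᵀ + Q = [18 4; 4 12]
y = z − H·x̄ = [4, 0]
S = H·P̄·Hᵀ + R = [16 -16; -16 42]
K = P̄·Hᵀ·S⁻¹ = [-23/52 -9/13; 31/52 -2/13]
x' = x̄ + K·y = [29/13, -34/13]
P' = (I − K·H)·P̄ = [59/13 -23/13; -23/13 31/13]

x' = [29/13, -34/13]
P' = [59/13 -23/13; -23/13 31/13]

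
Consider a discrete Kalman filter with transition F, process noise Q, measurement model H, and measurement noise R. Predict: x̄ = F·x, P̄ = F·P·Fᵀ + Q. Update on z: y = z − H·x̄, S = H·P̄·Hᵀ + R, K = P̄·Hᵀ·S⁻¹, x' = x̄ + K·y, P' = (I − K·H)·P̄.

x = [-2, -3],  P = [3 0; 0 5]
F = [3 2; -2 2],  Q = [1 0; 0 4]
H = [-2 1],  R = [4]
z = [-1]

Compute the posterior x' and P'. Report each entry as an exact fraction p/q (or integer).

x' = [-263/112, -37/7]
P' = [479/56 108/7; 108/7 220/7]

x̄ = F·x = [-12, -2]
P̄ = F·P·Fᵀ + Q = [48 2; 2 36]
y = z − H·x̄ = [-23]
S = H·P̄·Hᵀ + R = [224]
K = P̄·Hᵀ·S⁻¹ = [-47/112; 1/7]
x' = x̄ + K·y = [-263/112, -37/7]
P' = (I − K·H)·P̄ = [479/56 108/7; 108/7 220/7]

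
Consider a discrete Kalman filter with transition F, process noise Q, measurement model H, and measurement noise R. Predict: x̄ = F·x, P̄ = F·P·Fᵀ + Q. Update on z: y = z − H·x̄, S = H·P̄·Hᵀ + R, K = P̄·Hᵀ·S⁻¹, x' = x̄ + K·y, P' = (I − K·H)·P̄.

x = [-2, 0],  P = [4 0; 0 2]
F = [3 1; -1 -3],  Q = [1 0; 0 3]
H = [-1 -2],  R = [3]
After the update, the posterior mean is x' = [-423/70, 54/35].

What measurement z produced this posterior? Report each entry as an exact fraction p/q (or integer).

x̄ = F·x = [-6, 2]
P̄ = F·P·Fᵀ + Q = [39 -18; -18 25]
S = H·P̄·Hᵀ + R = [70]
K = P̄·Hᵀ·S⁻¹ = [-3/70; -16/35]
x' − x̄ = [-3/70, -16/35] = K·y
y = (KᵀK)⁻¹·Kᵀ·(x' − x̄) = [1]
z = y + H·x̄ = [1] + [2] = [3]

z = [3]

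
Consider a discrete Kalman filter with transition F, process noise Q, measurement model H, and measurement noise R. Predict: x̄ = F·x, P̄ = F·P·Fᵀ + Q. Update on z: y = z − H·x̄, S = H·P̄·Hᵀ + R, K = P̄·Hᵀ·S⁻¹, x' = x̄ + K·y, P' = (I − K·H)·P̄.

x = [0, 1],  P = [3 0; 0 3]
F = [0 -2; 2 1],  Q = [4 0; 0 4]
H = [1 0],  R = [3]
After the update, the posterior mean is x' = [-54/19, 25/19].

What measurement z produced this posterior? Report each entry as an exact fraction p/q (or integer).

x̄ = F·x = [-2, 1]
P̄ = F·P·Fᵀ + Q = [16 -6; -6 19]
S = H·P̄·Hᵀ + R = [19]
K = P̄·Hᵀ·S⁻¹ = [16/19; -6/19]
x' − x̄ = [-16/19, 6/19] = K·y
y = (KᵀK)⁻¹·Kᵀ·(x' − x̄) = [-1]
z = y + H·x̄ = [-1] + [-2] = [-3]

z = [-3]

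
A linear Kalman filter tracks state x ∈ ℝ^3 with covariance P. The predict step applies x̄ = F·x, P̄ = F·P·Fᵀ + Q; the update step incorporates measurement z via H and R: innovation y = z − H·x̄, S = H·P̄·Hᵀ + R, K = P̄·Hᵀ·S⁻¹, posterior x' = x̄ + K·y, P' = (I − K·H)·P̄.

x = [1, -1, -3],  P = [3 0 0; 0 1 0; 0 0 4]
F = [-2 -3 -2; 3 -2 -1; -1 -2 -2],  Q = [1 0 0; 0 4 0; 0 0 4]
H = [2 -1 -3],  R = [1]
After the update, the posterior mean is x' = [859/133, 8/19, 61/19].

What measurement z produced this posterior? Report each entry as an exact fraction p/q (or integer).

x̄ = F·x = [7, 8, 7]
P̄ = F·P·Fᵀ + Q = [38 -4 28; -4 39 3; 28 3 27]
S = H·P̄·Hᵀ + R = [133]
K = P̄·Hᵀ·S⁻¹ = [-4/133; -8/19; -4/19]
x' − x̄ = [-72/133, -144/19, -72/19] = K·y
y = (KᵀK)⁻¹·Kᵀ·(x' − x̄) = [18]
z = y + H·x̄ = [18] + [-15] = [3]

z = [3]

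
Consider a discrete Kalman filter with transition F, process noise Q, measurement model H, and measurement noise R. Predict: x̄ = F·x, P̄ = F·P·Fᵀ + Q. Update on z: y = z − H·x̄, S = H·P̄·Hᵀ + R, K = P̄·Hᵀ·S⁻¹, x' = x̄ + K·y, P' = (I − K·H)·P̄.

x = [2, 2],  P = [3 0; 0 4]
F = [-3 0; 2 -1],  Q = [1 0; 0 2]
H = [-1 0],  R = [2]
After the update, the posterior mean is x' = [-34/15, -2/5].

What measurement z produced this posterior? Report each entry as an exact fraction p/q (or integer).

z = [2]

x̄ = F·x = [-6, 2]
P̄ = F·P·Fᵀ + Q = [28 -18; -18 18]
S = H·P̄·Hᵀ + R = [30]
K = P̄·Hᵀ·S⁻¹ = [-14/15; 3/5]
x' − x̄ = [56/15, -12/5] = K·y
y = (KᵀK)⁻¹·Kᵀ·(x' − x̄) = [-4]
z = y + H·x̄ = [-4] + [6] = [2]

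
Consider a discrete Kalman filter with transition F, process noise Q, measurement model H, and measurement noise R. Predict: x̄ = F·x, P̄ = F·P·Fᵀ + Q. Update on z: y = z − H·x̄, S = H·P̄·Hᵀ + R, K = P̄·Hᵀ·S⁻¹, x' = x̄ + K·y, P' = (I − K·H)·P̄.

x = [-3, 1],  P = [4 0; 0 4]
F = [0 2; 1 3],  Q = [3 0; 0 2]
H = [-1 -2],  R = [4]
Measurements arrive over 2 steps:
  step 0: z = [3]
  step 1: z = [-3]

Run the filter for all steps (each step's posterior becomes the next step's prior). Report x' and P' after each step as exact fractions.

step 0: x' = [239/287, -540/287], P' = [964/287 -348/287; -348/287 390/287]
step 1: x' = [10821/21985, 18161/21985], P' = [71892/21985 -24528/21985; -24528/21985 27392/21985]

step 0: x̄ = F·x = [2, 0]
step 0: P̄ = F·P·Fᵀ + Q = [19 24; 24 42]
step 0: y = z − H·x̄ = [5]
step 0: S = H·P̄·Hᵀ + R = [287]
step 0: K = P̄·Hᵀ·S⁻¹ = [-67/287; -108/287]
step 0: x' = x̄ + K·y = [239/287, -540/287]
step 0: P' = (I − K·H)·P̄ = [964/287 -348/287; -348/287 390/287]
step 1: x̄ = F·x = [-1080/287, -1381/287]
step 1: P̄ = F·P·Fᵀ + Q = [2421/287 1644/287; 1644/287 2960/287]
step 1: y = z − H·x̄ = [-4703/287]
step 1: S = H·P̄·Hᵀ + R = [21985/287]
step 1: K = P̄·Hᵀ·S⁻¹ = [-5709/21985; -7564/21985]
step 1: x' = x̄ + K·y = [10821/21985, 18161/21985]
step 1: P' = (I − K·H)·P̄ = [71892/21985 -24528/21985; -24528/21985 27392/21985]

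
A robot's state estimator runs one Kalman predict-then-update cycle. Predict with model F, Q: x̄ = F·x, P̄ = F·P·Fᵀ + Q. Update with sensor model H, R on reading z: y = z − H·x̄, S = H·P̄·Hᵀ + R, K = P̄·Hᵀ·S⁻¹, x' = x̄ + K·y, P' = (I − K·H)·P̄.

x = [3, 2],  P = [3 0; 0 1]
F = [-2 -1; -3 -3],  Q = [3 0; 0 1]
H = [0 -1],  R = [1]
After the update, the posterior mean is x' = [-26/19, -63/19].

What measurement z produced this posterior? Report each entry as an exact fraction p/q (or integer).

z = [3]

x̄ = F·x = [-8, -15]
P̄ = F·P·Fᵀ + Q = [16 21; 21 37]
S = H·P̄·Hᵀ + R = [38]
K = P̄·Hᵀ·S⁻¹ = [-21/38; -37/38]
x' − x̄ = [126/19, 222/19] = K·y
y = (KᵀK)⁻¹·Kᵀ·(x' − x̄) = [-12]
z = y + H·x̄ = [-12] + [15] = [3]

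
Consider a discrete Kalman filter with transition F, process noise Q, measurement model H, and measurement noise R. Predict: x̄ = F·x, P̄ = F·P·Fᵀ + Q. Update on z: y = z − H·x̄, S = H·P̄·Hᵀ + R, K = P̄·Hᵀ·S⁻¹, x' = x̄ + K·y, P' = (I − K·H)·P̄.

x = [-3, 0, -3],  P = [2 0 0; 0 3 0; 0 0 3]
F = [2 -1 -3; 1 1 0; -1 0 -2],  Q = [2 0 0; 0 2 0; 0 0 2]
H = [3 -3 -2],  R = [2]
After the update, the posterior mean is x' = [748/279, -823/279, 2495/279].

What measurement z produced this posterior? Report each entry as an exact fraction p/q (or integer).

z = [-1]

x̄ = F·x = [3, -3, 9]
P̄ = F·P·Fᵀ + Q = [40 1 14; 1 7 -2; 14 -2 16]
S = H·P̄·Hᵀ + R = [279]
K = P̄·Hᵀ·S⁻¹ = [89/279; -14/279; 16/279]
x' − x̄ = [-89/279, 14/279, -16/279] = K·y
y = (KᵀK)⁻¹·Kᵀ·(x' − x̄) = [-1]
z = y + H·x̄ = [-1] + [0] = [-1]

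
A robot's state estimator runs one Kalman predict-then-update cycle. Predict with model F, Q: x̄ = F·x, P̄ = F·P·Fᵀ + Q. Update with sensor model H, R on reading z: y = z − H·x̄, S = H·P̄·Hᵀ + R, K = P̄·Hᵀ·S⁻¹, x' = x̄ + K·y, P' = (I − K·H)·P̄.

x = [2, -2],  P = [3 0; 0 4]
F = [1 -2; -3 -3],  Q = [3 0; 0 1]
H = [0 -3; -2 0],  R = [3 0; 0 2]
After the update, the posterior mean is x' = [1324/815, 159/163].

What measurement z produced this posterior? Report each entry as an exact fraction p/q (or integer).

x̄ = F·x = [6, 0]
P̄ = F·P·Fᵀ + Q = [22 15; 15 64]
S = H·P̄·Hᵀ + R = [579 90; 90 90]
K = P̄·Hᵀ·S⁻¹ = [-1/489 -3571/7335; -54/163 -1/489]
x' − x̄ = [-3566/815, 159/163] = K·y
y = (KᵀK)⁻¹·Kᵀ·(x' − x̄) = [-3, 9]
z = y + H·x̄ = [-3, 9] + [0, -12] = [-3, -3]

z = [-3, -3]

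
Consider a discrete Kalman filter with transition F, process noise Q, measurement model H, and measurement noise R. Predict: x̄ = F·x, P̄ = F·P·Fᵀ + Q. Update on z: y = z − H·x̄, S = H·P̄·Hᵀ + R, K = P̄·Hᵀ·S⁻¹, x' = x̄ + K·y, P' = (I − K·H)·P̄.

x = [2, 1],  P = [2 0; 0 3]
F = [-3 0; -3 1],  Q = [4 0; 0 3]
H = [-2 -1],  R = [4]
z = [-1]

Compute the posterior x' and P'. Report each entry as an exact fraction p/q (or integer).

x' = [-3/47, 35/47]
P' = [73/47 -84/47; -84/47 228/47]

x̄ = F·x = [-6, -5]
P̄ = F·P·Fᵀ + Q = [22 18; 18 24]
y = z − H·x̄ = [-18]
S = H·P̄·Hᵀ + R = [188]
K = P̄·Hᵀ·S⁻¹ = [-31/94; -15/47]
x' = x̄ + K·y = [-3/47, 35/47]
P' = (I − K·H)·P̄ = [73/47 -84/47; -84/47 228/47]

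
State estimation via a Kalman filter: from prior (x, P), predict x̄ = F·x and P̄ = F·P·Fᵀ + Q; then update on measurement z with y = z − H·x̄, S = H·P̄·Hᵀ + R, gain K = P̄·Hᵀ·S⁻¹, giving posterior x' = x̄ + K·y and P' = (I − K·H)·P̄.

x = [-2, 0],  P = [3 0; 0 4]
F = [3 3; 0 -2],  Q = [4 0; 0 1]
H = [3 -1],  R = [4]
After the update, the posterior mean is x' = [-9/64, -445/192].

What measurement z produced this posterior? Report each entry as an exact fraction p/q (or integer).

z = [2]

x̄ = F·x = [-6, 0]
P̄ = F·P·Fᵀ + Q = [67 -24; -24 17]
S = H·P̄·Hᵀ + R = [768]
K = P̄·Hᵀ·S⁻¹ = [75/256; -89/768]
x' − x̄ = [375/64, -445/192] = K·y
y = (KᵀK)⁻¹·Kᵀ·(x' − x̄) = [20]
z = y + H·x̄ = [20] + [-18] = [2]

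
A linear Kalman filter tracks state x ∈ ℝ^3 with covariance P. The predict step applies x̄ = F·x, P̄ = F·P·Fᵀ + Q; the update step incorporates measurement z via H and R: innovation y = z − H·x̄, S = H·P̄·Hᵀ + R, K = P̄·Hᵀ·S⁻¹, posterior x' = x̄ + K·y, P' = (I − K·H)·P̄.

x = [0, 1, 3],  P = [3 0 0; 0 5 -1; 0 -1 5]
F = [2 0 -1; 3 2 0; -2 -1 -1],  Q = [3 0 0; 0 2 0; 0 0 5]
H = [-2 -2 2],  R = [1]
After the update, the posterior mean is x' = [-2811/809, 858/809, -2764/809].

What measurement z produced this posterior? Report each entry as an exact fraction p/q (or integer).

z = [-2]

x̄ = F·x = [-3, 2, -4]
P̄ = F·P·Fᵀ + Q = [20 20 -8; 20 49 -26; -8 -26 25]
S = H·P̄·Hᵀ + R = [809]
K = P̄·Hᵀ·S⁻¹ = [-96/809; -190/809; 118/809]
x' − x̄ = [-384/809, -760/809, 472/809] = K·y
y = (KᵀK)⁻¹·Kᵀ·(x' − x̄) = [4]
z = y + H·x̄ = [4] + [-6] = [-2]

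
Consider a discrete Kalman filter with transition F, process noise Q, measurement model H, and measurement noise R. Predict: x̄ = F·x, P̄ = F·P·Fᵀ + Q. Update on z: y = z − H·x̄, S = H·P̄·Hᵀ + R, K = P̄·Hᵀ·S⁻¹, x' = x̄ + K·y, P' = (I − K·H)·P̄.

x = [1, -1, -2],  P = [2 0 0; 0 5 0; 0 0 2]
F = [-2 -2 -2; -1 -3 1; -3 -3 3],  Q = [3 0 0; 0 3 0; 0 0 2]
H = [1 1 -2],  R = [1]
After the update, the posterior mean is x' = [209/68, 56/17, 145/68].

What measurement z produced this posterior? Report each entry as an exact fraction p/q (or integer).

x̄ = F·x = [4, 0, -6]
P̄ = F·P·Fᵀ + Q = [39 30 30; 30 52 57; 30 57 83]
S = H·P̄·Hᵀ + R = [136]
K = P̄·Hᵀ·S⁻¹ = [9/136; -4/17; -79/136]
x' − x̄ = [-63/68, 56/17, 553/68] = K·y
y = (KᵀK)⁻¹·Kᵀ·(x' − x̄) = [-14]
z = y + H·x̄ = [-14] + [16] = [2]

z = [2]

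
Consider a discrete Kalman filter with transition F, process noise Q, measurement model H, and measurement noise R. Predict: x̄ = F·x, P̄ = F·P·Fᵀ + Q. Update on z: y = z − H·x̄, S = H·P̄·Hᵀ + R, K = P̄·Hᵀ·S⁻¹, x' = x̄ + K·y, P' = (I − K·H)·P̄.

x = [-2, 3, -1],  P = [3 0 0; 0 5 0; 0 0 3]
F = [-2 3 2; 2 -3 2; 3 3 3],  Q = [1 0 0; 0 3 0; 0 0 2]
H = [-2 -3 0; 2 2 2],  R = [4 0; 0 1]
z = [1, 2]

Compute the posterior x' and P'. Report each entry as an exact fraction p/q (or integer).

x' = [831299/101324, -299301/50662, -130219/101324]
P' = [7022835/202648 -2374155/101324 -2248055/202648; -2374155/101324 824571/50662 716319/101324; -2248055/202648 716319/101324 856899/202648]

x̄ = F·x = [11, -15, 0]
P̄ = F·P·Fᵀ + Q = [70 -45 45; -45 72 -9; 45 -9 101]
y = z − H·x̄ = [-22, 10]
S = H·P̄·Hᵀ + R = [392 -388; -388 901]
K = P̄·Hᵀ·S⁻¹ = [49815/202648 13235/50662; -49779/101324 -4347/25331; 49549/202648 20741/50662]
x' = x̄ + K·y = [831299/101324, -299301/50662, -130219/101324]
P' = (I − K·H)·P̄ = [7022835/202648 -2374155/101324 -2248055/202648; -2374155/101324 824571/50662 716319/101324; -2248055/202648 716319/101324 856899/202648]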